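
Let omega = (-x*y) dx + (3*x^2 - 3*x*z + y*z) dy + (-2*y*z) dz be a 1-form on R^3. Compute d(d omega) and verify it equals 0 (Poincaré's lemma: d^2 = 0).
d(d omega) = 0

Step 1: d omega = sum_{i<j} (∂f_j/∂x_i - ∂f_i/∂x_j) dx_i ∧ dx_j:
  coeff of dx ∧ dy: 7*x - 3*z
  coeff of dx ∧ dz: 0
  coeff of dy ∧ dz: 3*x - y - 2*z
Step 2: Apply d again to each 2-form coefficient. The only possible 3-form in R^3 is dx ∧ dy ∧ dz, with coefficient
  ∂(coeff of dy∧dz)/∂x - ∂(coeff of dx∧dz)/∂y + ∂(coeff of dx∧dy)/∂z
  = ∂/∂x (3*x - y - 2*z) - ∂/∂y (0) + ∂/∂z (7*x - 3*z).
Each of these terms simplifies to sums of mixed partials that cancel in pairs. The result is 0 (by equality of mixed partials for smooth functions — Schwarz / Clairaut).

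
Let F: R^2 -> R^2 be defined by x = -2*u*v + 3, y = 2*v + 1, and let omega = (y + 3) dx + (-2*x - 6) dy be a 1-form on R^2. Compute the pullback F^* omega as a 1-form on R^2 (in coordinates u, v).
F^* omega = (4*v*(-v - 2)) du + (4*u*v - 8*u - 24) dv

Using F^*(f dg) = (f ∘ F) d(g ∘ F), substitute each coordinate x_i by F_i(u, v) in f_i, and replace dx_i by d F_i = (∂F_i/∂u) du + (∂F_i/∂v) dv.
  For the x component: f_1(F) = 2*v + 4; d F_1 = (-2*v) du + (-2*u) dv
  For the y component: f_2(F) = 4*u*v - 12; d F_2 = (0) du + (2) dv
Combining and collecting du, dv coefficients:
  coeff of du: 4*v*(-v - 2)
  coeff of dv: 4*u*v - 8*u - 24
F^* omega = (4*v*(-v - 2)) du + (4*u*v - 8*u - 24) dv.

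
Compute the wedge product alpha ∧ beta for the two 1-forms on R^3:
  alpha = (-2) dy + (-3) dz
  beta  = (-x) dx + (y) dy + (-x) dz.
alpha ∧ beta = (-2*x) dx ∧ dy + (2*x + 3*y) dy ∧ dz + (-3*x) dx ∧ dz

Distribute the wedge, using dx_i ∧ dx_j = -dx_j ∧ dx_i and dx_i ∧ dx_i = 0. For each pair (i, j) with i < j, the coefficient of dx_i ∧ dx_j in alpha ∧ beta is (alpha_i * beta_j - alpha_j * beta_i). Collecting: alpha ∧ beta = (-2*x) dx ∧ dy + (2*x + 3*y) dy ∧ dz + (-3*x) dx ∧ dz.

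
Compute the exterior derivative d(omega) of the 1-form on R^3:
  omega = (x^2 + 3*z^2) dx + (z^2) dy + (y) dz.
d(omega) = (-6*z) dx ∧ dz + (1 - 2*z) dy ∧ dz

For a 1-form omega = sum_i f_i dx_i, the exterior derivative is
  d(omega) = sum_{i < j} (∂f_j/∂x_i - ∂f_i/∂x_j) dx_i ∧ dx_j.
  coefficient of dx ∧ dz: ∂f_3/∂x - ∂f_1/∂z = ∂(y)/∂x - ∂(x^2 + 3*z^2)/∂z = -6*z
  coefficient of dy ∧ dz: ∂f_3/∂y - ∂f_2/∂z = ∂(y)/∂y - ∂(z^2)/∂z = 1 - 2*z
Assembling: d(omega) = (-6*z) dx ∧ dz + (1 - 2*z) dy ∧ dz.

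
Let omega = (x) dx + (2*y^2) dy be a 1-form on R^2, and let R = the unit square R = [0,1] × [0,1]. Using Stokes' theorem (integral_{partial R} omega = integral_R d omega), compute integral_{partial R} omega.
integral_(partial R) omega = 0

Stokes: integral_partial_R omega = integral_R d omega with d omega = (∂Q/∂x - ∂P/∂y) dx ∧ dy.
  ∂Q/∂x = 0
  ∂P/∂y = 0
  integrand = ∂Q/∂x - ∂P/∂y = 0.
Integrating over R: integral_0^1 integral_0^1 (0) dx dy = 0.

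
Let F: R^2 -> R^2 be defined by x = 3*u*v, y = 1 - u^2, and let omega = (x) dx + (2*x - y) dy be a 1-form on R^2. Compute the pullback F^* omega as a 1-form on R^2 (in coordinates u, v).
F^* omega = (u*(-2*u^2 - 12*u*v + 9*v^2 + 2)) du + (9*u^2*v) dv

Using F^*(f dg) = (f ∘ F) d(g ∘ F), substitute each coordinate x_i by F_i(u, v) in f_i, and replace dx_i by d F_i = (∂F_i/∂u) du + (∂F_i/∂v) dv.
  For the x component: f_1(F) = 3*u*v; d F_1 = (3*v) du + (3*u) dv
  For the y component: f_2(F) = u^2 + 6*u*v - 1; d F_2 = (-2*u) du + (0) dv
Combining and collecting du, dv coefficients:
  coeff of du: u*(-2*u^2 - 12*u*v + 9*v^2 + 2)
  coeff of dv: 9*u^2*v
F^* omega = (u*(-2*u^2 - 12*u*v + 9*v^2 + 2)) du + (9*u^2*v) dv.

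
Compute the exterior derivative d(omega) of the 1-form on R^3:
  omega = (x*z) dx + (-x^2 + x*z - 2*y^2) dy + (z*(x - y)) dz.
d(omega) = (-2*x + z) dx ∧ dy + (-x + z) dx ∧ dz + (-x - z) dy ∧ dz

For a 1-form omega = sum_i f_i dx_i, the exterior derivative is
  d(omega) = sum_{i < j} (∂f_j/∂x_i - ∂f_i/∂x_j) dx_i ∧ dx_j.
  coefficient of dx ∧ dy: ∂f_2/∂x - ∂f_1/∂y = ∂(-x^2 + x*z - 2*y^2)/∂x - ∂(x*z)/∂y = -2*x + z
  coefficient of dx ∧ dz: ∂f_3/∂x - ∂f_1/∂z = ∂(z*(x - y))/∂x - ∂(x*z)/∂z = -x + z
  coefficient of dy ∧ dz: ∂f_3/∂y - ∂f_2/∂z = ∂(z*(x - y))/∂y - ∂(-x^2 + x*z - 2*y^2)/∂z = -x - z
Assembling: d(omega) = (-2*x + z) dx ∧ dy + (-x + z) dx ∧ dz + (-x - z) dy ∧ dz.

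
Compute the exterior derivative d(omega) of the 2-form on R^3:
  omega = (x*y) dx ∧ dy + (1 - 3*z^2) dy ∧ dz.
d(omega) = 0

For a 2-form omega = sum_{i<j} g_{ij} dx_i ∧ dx_j, the exterior derivative is
  d(omega) = sum_{i<j} d(g_{ij}) ∧ dx_i ∧ dx_j = sum_{i<j, k} (∂g_{ij}/∂x_k) dx_k ∧ dx_i ∧ dx_j.
Expand each term, using dx_k ∧ dx_i ∧ dx_j = sgn(permutation) dx_{(a)} ∧ dx_{(b)} ∧ dx_{(c)} with (a < b < c) sorted:

Collecting like 3-forms: d(omega) = 0.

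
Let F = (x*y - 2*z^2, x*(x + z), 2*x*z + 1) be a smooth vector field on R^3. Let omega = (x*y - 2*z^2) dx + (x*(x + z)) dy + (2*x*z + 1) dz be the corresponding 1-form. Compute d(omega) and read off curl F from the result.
d(omega) = (-x) dy ∧ dz + (-6*z) dz ∧ dx + (x + z) dx ∧ dy; curl F = (-x, -6*z, x + z)

d omega = sum_{i<j} (∂f_j/∂x_i - ∂f_i/∂x_j) dx_i ∧ dx_j. Under the identification (dy ∧ dz, dz ∧ dx, dx ∧ dy) ↔ (e_x, e_y, e_z), the coefficients are exactly the components of curl F. Compute:
  ∂R/∂y - ∂Q/∂z = (0) - (x) = -x
  ∂P/∂z - ∂R/∂x = (-4*z) - (2*z) = -6*z
  ∂Q/∂x - ∂P/∂y = (2*x + z) - (x) = x + z.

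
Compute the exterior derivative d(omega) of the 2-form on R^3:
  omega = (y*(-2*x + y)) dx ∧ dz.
d(omega) = (2*x - 2*y) dx ∧ dy ∧ dz

For a 2-form omega = sum_{i<j} g_{ij} dx_i ∧ dx_j, the exterior derivative is
  d(omega) = sum_{i<j} d(g_{ij}) ∧ dx_i ∧ dx_j = sum_{i<j, k} (∂g_{ij}/∂x_k) dx_k ∧ dx_i ∧ dx_j.
Expand each term, using dx_k ∧ dx_i ∧ dx_j = sgn(permutation) dx_{(a)} ∧ dx_{(b)} ∧ dx_{(c)} with (a < b < c) sorted:
  d(y*(-2*x + y)) includes (∂/∂y)(y*(-2*x + y)) dy = (-2*x + 2*y) dy, which multiplied by dx ∧ dz gives (2*x - 2*y) dx ∧ dy ∧ dz
Collecting like 3-forms: d(omega) = (2*x - 2*y) dx ∧ dy ∧ dz.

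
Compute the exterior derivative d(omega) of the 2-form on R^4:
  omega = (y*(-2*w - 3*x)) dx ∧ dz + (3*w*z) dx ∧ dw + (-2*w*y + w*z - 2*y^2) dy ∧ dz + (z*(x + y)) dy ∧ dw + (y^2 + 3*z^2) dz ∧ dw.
d(omega) = (2*w + 3*x) dx ∧ dy ∧ dz + (-3*w - 2*y) dx ∧ dz ∧ dw + (-x - y + z) dy ∧ dz ∧ dw + (z) dx ∧ dy ∧ dw

For a 2-form omega = sum_{i<j} g_{ij} dx_i ∧ dx_j, the exterior derivative is
  d(omega) = sum_{i<j} d(g_{ij}) ∧ dx_i ∧ dx_j = sum_{i<j, k} (∂g_{ij}/∂x_k) dx_k ∧ dx_i ∧ dx_j.
Expand each term, using dx_k ∧ dx_i ∧ dx_j = sgn(permutation) dx_{(a)} ∧ dx_{(b)} ∧ dx_{(c)} with (a < b < c) sorted:
  d(y*(-2*w - 3*x)) includes (∂/∂y)(y*(-2*w - 3*x)) dy = (-2*w - 3*x) dy, which multiplied by dx ∧ dz gives (2*w + 3*x) dx ∧ dy ∧ dz
  d(y*(-2*w - 3*x)) includes (∂/∂w)(y*(-2*w - 3*x)) dw = (-2*y) dw, which multiplied by dx ∧ dz gives (-2*y) dx ∧ dz ∧ dw
  d(3*w*z) includes (∂/∂z)(3*w*z) dz = (3*w) dz, which multiplied by dx ∧ dw gives (-3*w) dx ∧ dz ∧ dw
  d(-2*w*y + w*z - 2*y^2) includes (∂/∂w)(-2*w*y + w*z - 2*y^2) dw = (-2*y + z) dw, which multiplied by dy ∧ dz gives (-2*y + z) dy ∧ dz ∧ dw
  d(z*(x + y)) includes (∂/∂x)(z*(x + y)) dx = (z) dx, which multiplied by dy ∧ dw gives (z) dx ∧ dy ∧ dw
  d(z*(x + y)) includes (∂/∂z)(z*(x + y)) dz = (x + y) dz, which multiplied by dy ∧ dw gives (-x - y) dy ∧ dz ∧ dw
  d(y^2 + 3*z^2) includes (∂/∂y)(y^2 + 3*z^2) dy = (2*y) dy, which multiplied by dz ∧ dw gives (2*y) dy ∧ dz ∧ dw
Collecting like 3-forms: d(omega) = (2*w + 3*x) dx ∧ dy ∧ dz + (-3*w - 2*y) dx ∧ dz ∧ dw + (-x - y + z) dy ∧ dz ∧ dw + (z) dx ∧ dy ∧ dw.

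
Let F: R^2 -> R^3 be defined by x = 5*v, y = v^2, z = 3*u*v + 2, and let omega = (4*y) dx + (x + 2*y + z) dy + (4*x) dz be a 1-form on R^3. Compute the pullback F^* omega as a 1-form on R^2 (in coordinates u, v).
F^* omega = (60*v^2) du + (2*v*(3*u*v + 30*u + 2*v^2 + 15*v + 2)) dv

Using F^*(f dg) = (f ∘ F) d(g ∘ F), substitute each coordinate x_i by F_i(u, v) in f_i, and replace dx_i by d F_i = (∂F_i/∂u) du + (∂F_i/∂v) dv.
  For the x component: f_1(F) = 4*v^2; d F_1 = (0) du + (5) dv
  For the y component: f_2(F) = 3*u*v + 2*v^2 + 5*v + 2; d F_2 = (0) du + (2*v) dv
  For the z component: f_3(F) = 20*v; d F_3 = (3*v) du + (3*u) dv
Combining and collecting du, dv coefficients:
  coeff of du: 60*v^2
  coeff of dv: 2*v*(3*u*v + 30*u + 2*v^2 + 15*v + 2)
F^* omega = (60*v^2) du + (2*v*(3*u*v + 30*u + 2*v^2 + 15*v + 2)) dv.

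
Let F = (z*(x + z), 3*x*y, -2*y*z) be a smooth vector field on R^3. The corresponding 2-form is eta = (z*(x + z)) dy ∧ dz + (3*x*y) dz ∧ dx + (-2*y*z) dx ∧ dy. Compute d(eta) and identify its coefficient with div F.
d(eta) = (3*x - 2*y + z) dx ∧ dy ∧ dz; div F = 3*x - 2*y + z

For a 2-form in R^3 of the form above, applying d gives a 3-form with coefficient ∂P/∂x + ∂Q/∂y + ∂R/∂z:
  ∂P/∂x = z
  ∂Q/∂y = 3*x
  ∂R/∂z = -2*y
Sum = 3*x - 2*y + z, which is exactly div F.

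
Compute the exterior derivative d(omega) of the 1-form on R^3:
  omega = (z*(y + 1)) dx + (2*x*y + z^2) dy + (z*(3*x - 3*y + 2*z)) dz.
d(omega) = (2*y - z) dx ∧ dy + (-y + 3*z - 1) dx ∧ dz + (-5*z) dy ∧ dz

For a 1-form omega = sum_i f_i dx_i, the exterior derivative is
  d(omega) = sum_{i < j} (∂f_j/∂x_i - ∂f_i/∂x_j) dx_i ∧ dx_j.
  coefficient of dx ∧ dy: ∂f_2/∂x - ∂f_1/∂y = ∂(2*x*y + z^2)/∂x - ∂(z*(y + 1))/∂y = 2*y - z
  coefficient of dx ∧ dz: ∂f_3/∂x - ∂f_1/∂z = ∂(z*(3*x - 3*y + 2*z))/∂x - ∂(z*(y + 1))/∂z = -y + 3*z - 1
  coefficient of dy ∧ dz: ∂f_3/∂y - ∂f_2/∂z = ∂(z*(3*x - 3*y + 2*z))/∂y - ∂(2*x*y + z^2)/∂z = -5*z
Assembling: d(omega) = (2*y - z) dx ∧ dy + (-y + 3*z - 1) dx ∧ dz + (-5*z) dy ∧ dz.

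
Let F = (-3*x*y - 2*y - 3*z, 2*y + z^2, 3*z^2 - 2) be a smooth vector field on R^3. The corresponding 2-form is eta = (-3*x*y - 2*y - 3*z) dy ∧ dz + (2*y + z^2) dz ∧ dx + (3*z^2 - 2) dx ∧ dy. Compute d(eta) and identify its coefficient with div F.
d(eta) = (-3*y + 6*z + 2) dx ∧ dy ∧ dz; div F = -3*y + 6*z + 2

For a 2-form in R^3 of the form above, applying d gives a 3-form with coefficient ∂P/∂x + ∂Q/∂y + ∂R/∂z:
  ∂P/∂x = -3*y
  ∂Q/∂y = 2
  ∂R/∂z = 6*z
Sum = -3*y + 6*z + 2, which is exactly div F.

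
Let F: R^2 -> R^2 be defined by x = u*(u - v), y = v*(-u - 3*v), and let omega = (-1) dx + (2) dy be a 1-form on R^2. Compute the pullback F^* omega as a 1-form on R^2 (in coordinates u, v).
F^* omega = (-2*u - v) du + (-u - 12*v) dv

Using F^*(f dg) = (f ∘ F) d(g ∘ F), substitute each coordinate x_i by F_i(u, v) in f_i, and replace dx_i by d F_i = (∂F_i/∂u) du + (∂F_i/∂v) dv.
  For the x component: f_1(F) = -1; d F_1 = (2*u - v) du + (-u) dv
  For the y component: f_2(F) = 2; d F_2 = (-v) du + (-u - 6*v) dv
Combining and collecting du, dv coefficients:
  coeff of du: -2*u - v
  coeff of dv: -u - 12*v
F^* omega = (-2*u - v) du + (-u - 12*v) dv.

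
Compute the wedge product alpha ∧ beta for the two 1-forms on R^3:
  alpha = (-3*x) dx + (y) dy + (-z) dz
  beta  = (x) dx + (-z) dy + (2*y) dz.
alpha ∧ beta = (x*(-y + 3*z)) dx ∧ dy + (x*(-6*y + z)) dx ∧ dz + (2*y^2 - z^2) dy ∧ dz

Distribute the wedge, using dx_i ∧ dx_j = -dx_j ∧ dx_i and dx_i ∧ dx_i = 0. For each pair (i, j) with i < j, the coefficient of dx_i ∧ dx_j in alpha ∧ beta is (alpha_i * beta_j - alpha_j * beta_i). Collecting: alpha ∧ beta = (x*(-y + 3*z)) dx ∧ dy + (x*(-6*y + z)) dx ∧ dz + (2*y^2 - z^2) dy ∧ dz.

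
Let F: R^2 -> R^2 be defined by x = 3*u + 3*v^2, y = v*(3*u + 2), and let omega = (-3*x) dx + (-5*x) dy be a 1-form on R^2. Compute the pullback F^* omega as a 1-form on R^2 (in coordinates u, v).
F^* omega = (-45*u*v - 27*u - 45*v^3 - 27*v^2) du + (-45*u^2 - 45*u*v^2 - 54*u*v - 30*u - 54*v^3 - 30*v^2) dv

Using F^*(f dg) = (f ∘ F) d(g ∘ F), substitute each coordinate x_i by F_i(u, v) in f_i, and replace dx_i by d F_i = (∂F_i/∂u) du + (∂F_i/∂v) dv.
  For the x component: f_1(F) = -9*u - 9*v^2; d F_1 = (3) du + (6*v) dv
  For the y component: f_2(F) = -15*u - 15*v^2; d F_2 = (3*v) du + (3*u + 2) dv
Combining and collecting du, dv coefficients:
  coeff of du: -45*u*v - 27*u - 45*v^3 - 27*v^2
  coeff of dv: -45*u^2 - 45*u*v^2 - 54*u*v - 30*u - 54*v^3 - 30*v^2
F^* omega = (-45*u*v - 27*u - 45*v^3 - 27*v^2) du + (-45*u^2 - 45*u*v^2 - 54*u*v - 30*u - 54*v^3 - 30*v^2) dv.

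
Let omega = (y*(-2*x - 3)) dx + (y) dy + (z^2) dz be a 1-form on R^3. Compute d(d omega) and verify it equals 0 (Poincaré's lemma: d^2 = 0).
d(d omega) = 0

Step 1: d omega = sum_{i<j} (∂f_j/∂x_i - ∂f_i/∂x_j) dx_i ∧ dx_j:
  coeff of dx ∧ dy: 2*x + 3
  coeff of dx ∧ dz: 0
  coeff of dy ∧ dz: 0
Step 2: Apply d again to each 2-form coefficient. The only possible 3-form in R^3 is dx ∧ dy ∧ dz, with coefficient
  ∂(coeff of dy∧dz)/∂x - ∂(coeff of dx∧dz)/∂y + ∂(coeff of dx∧dy)/∂z
  = ∂/∂x (0) - ∂/∂y (0) + ∂/∂z (2*x + 3).
Each of these terms simplifies to sums of mixed partials that cancel in pairs. The result is 0 (by equality of mixed partials for smooth functions — Schwarz / Clairaut).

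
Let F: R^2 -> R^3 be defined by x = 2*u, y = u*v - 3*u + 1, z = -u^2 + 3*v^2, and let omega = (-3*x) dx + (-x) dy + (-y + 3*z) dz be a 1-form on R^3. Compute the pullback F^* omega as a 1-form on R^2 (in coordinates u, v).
F^* omega = (2*u*(3*u^2 + u*v - 3*u - 9*v^2 - v - 2)) du + (-18*u^2*v - 2*u^2 - 6*u*v^2 + 18*u*v + 54*v^3 - 6*v) dv

Using F^*(f dg) = (f ∘ F) d(g ∘ F), substitute each coordinate x_i by F_i(u, v) in f_i, and replace dx_i by d F_i = (∂F_i/∂u) du + (∂F_i/∂v) dv.
  For the x component: f_1(F) = -6*u; d F_1 = (2) du + (0) dv
  For the y component: f_2(F) = -2*u; d F_2 = (v - 3) du + (u) dv
  For the z component: f_3(F) = -3*u^2 - u*v + 3*u + 9*v^2 - 1; d F_3 = (-2*u) du + (6*v) dv
Combining and collecting du, dv coefficients:
  coeff of du: 2*u*(3*u^2 + u*v - 3*u - 9*v^2 - v - 2)
  coeff of dv: -18*u^2*v - 2*u^2 - 6*u*v^2 + 18*u*v + 54*v^3 - 6*v
F^* omega = (2*u*(3*u^2 + u*v - 3*u - 9*v^2 - v - 2)) du + (-18*u^2*v - 2*u^2 - 6*u*v^2 + 18*u*v + 54*v^3 - 6*v) dv.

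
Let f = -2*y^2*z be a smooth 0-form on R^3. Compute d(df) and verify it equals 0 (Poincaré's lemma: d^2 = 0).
d(df) = 0

Step 1: df = sum_i (∂f/∂x_i) dx_i = (0) dx + (-4*y*z) dy + (-2*y^2) dz.
Step 2: Apply d again. Using the 1-form formula, the coefficient of dx ∧ dy in d(df) is ∂^2 f/∂x ∂y - ∂^2 f/∂y ∂x = (0) - (0) = 0 (equality of mixed partials for smooth f).
Similarly for dx ∧ dz and dy ∧ dz — all coefficients vanish. So d(df) = 0.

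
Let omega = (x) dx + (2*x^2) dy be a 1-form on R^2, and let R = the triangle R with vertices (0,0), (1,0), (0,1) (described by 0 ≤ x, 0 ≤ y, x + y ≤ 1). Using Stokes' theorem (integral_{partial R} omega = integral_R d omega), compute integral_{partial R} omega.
integral_(partial R) omega = 2/3

Stokes: integral_partial_R omega = integral_R d omega with d omega = (∂Q/∂x - ∂P/∂y) dx ∧ dy.
  ∂Q/∂x = 4*x
  ∂P/∂y = 0
  integrand = ∂Q/∂x - ∂P/∂y = 4*x.
Integrating over R: integral_0^1 integral_0^{1-x} (4*x) dy dx = 2/3.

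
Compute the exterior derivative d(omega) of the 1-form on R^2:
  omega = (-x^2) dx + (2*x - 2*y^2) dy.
d(omega) = (2) dx ∧ dy

For a 1-form omega = sum_i f_i dx_i, the exterior derivative is
  d(omega) = sum_{i < j} (∂f_j/∂x_i - ∂f_i/∂x_j) dx_i ∧ dx_j.
  coefficient of dx ∧ dy: ∂f_2/∂x - ∂f_1/∂y = ∂(2*x - 2*y^2)/∂x - ∂(-x^2)/∂y = 2
Assembling: d(omega) = (2) dx ∧ dy.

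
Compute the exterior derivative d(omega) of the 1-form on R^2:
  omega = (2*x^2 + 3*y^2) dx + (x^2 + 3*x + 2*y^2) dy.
d(omega) = (2*x - 6*y + 3) dx ∧ dy

For a 1-form omega = sum_i f_i dx_i, the exterior derivative is
  d(omega) = sum_{i < j} (∂f_j/∂x_i - ∂f_i/∂x_j) dx_i ∧ dx_j.
  coefficient of dx ∧ dy: ∂f_2/∂x - ∂f_1/∂y = ∂(x^2 + 3*x + 2*y^2)/∂x - ∂(2*x^2 + 3*y^2)/∂y = 2*x - 6*y + 3
Assembling: d(omega) = (2*x - 6*y + 3) dx ∧ dy.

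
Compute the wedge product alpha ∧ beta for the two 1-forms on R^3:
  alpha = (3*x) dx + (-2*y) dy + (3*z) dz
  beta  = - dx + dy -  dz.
alpha ∧ beta = (3*x - 2*y) dx ∧ dy + (-3*x + 3*z) dx ∧ dz + (2*y - 3*z) dy ∧ dz

Distribute the wedge, using dx_i ∧ dx_j = -dx_j ∧ dx_i and dx_i ∧ dx_i = 0. For each pair (i, j) with i < j, the coefficient of dx_i ∧ dx_j in alpha ∧ beta is (alpha_i * beta_j - alpha_j * beta_i). Collecting: alpha ∧ beta = (3*x - 2*y) dx ∧ dy + (-3*x + 3*z) dx ∧ dz + (2*y - 3*z) dy ∧ dz.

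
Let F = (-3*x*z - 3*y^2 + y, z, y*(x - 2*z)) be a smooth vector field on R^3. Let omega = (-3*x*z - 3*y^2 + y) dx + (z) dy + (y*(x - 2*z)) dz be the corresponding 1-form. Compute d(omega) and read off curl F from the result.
d(omega) = (x - 2*z - 1) dy ∧ dz + (-3*x - y) dz ∧ dx + (6*y - 1) dx ∧ dy; curl F = (x - 2*z - 1, -3*x - y, 6*y - 1)

d omega = sum_{i<j} (∂f_j/∂x_i - ∂f_i/∂x_j) dx_i ∧ dx_j. Under the identification (dy ∧ dz, dz ∧ dx, dx ∧ dy) ↔ (e_x, e_y, e_z), the coefficients are exactly the components of curl F. Compute:
  ∂R/∂y - ∂Q/∂z = (x - 2*z) - (1) = x - 2*z - 1
  ∂P/∂z - ∂R/∂x = (-3*x) - (y) = -3*x - y
  ∂Q/∂x - ∂P/∂y = (0) - (1 - 6*y) = 6*y - 1.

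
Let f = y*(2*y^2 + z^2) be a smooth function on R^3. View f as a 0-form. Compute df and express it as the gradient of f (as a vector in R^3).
df = (0) dx + (6*y^2 + z^2) dy + (2*y*z) dz; grad f = (0, 6*y^2 + z^2, 2*y*z)

For a 0-form f, d f = (∂f/∂x) dx + (∂f/∂y) dy + (∂f/∂z) dz. The components of the vector representation are exactly the entries of grad f in Cartesian coordinates:
  ∂f/∂x = 0
  ∂f/∂y = 6*y^2 + z^2
  ∂f/∂z = 2*y*z.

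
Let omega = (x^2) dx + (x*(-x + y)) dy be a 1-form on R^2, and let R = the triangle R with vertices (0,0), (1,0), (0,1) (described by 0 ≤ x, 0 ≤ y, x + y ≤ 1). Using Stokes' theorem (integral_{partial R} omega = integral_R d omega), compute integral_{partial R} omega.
integral_(partial R) omega = -1/6

Stokes: integral_partial_R omega = integral_R d omega with d omega = (∂Q/∂x - ∂P/∂y) dx ∧ dy.
  ∂Q/∂x = -2*x + y
  ∂P/∂y = 0
  integrand = ∂Q/∂x - ∂P/∂y = -2*x + y.
Integrating over R: integral_0^1 integral_0^{1-x} (-2*x + y) dy dx = -1/6.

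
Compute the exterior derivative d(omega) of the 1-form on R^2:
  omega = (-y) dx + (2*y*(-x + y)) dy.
d(omega) = (1 - 2*y) dx ∧ dy

For a 1-form omega = sum_i f_i dx_i, the exterior derivative is
  d(omega) = sum_{i < j} (∂f_j/∂x_i - ∂f_i/∂x_j) dx_i ∧ dx_j.
  coefficient of dx ∧ dy: ∂f_2/∂x - ∂f_1/∂y = ∂(2*y*(-x + y))/∂x - ∂(-y)/∂y = 1 - 2*y
Assembling: d(omega) = (1 - 2*y) dx ∧ dy.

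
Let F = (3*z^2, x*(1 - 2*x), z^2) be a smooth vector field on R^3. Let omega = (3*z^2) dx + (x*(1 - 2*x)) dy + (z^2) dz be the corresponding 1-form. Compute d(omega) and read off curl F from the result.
d(omega) = (0) dy ∧ dz + (6*z) dz ∧ dx + (1 - 4*x) dx ∧ dy; curl F = (0, 6*z, 1 - 4*x)

d omega = sum_{i<j} (∂f_j/∂x_i - ∂f_i/∂x_j) dx_i ∧ dx_j. Under the identification (dy ∧ dz, dz ∧ dx, dx ∧ dy) ↔ (e_x, e_y, e_z), the coefficients are exactly the components of curl F. Compute:
  ∂R/∂y - ∂Q/∂z = (0) - (0) = 0
  ∂P/∂z - ∂R/∂x = (6*z) - (0) = 6*z
  ∂Q/∂x - ∂P/∂y = (1 - 4*x) - (0) = 1 - 4*x.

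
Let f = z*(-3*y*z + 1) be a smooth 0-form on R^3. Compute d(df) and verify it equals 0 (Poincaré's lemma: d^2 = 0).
d(df) = 0

Step 1: df = sum_i (∂f/∂x_i) dx_i = (0) dx + (-3*z^2) dy + (-6*y*z + 1) dz.
Step 2: Apply d again. Using the 1-form formula, the coefficient of dx ∧ dy in d(df) is ∂^2 f/∂x ∂y - ∂^2 f/∂y ∂x = (0) - (0) = 0 (equality of mixed partials for smooth f).
Similarly for dx ∧ dz and dy ∧ dz — all coefficients vanish. So d(df) = 0.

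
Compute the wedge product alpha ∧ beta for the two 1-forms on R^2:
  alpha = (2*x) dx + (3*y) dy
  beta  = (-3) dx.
alpha ∧ beta = (9*y) dx ∧ dy

Distribute the wedge, using dx_i ∧ dx_j = -dx_j ∧ dx_i and dx_i ∧ dx_i = 0. For each pair (i, j) with i < j, the coefficient of dx_i ∧ dx_j in alpha ∧ beta is (alpha_i * beta_j - alpha_j * beta_i). Collecting: alpha ∧ beta = (9*y) dx ∧ dy.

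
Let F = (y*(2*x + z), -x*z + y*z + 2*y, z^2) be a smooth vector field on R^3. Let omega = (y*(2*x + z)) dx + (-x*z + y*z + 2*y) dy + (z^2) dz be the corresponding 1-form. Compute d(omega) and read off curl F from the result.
d(omega) = (x - y) dy ∧ dz + (y) dz ∧ dx + (-2*x - 2*z) dx ∧ dy; curl F = (x - y, y, -2*x - 2*z)

d omega = sum_{i<j} (∂f_j/∂x_i - ∂f_i/∂x_j) dx_i ∧ dx_j. Under the identification (dy ∧ dz, dz ∧ dx, dx ∧ dy) ↔ (e_x, e_y, e_z), the coefficients are exactly the components of curl F. Compute:
  ∂R/∂y - ∂Q/∂z = (0) - (-x + y) = x - y
  ∂P/∂z - ∂R/∂x = (y) - (0) = y
  ∂Q/∂x - ∂P/∂y = (-z) - (2*x + z) = -2*x - 2*z.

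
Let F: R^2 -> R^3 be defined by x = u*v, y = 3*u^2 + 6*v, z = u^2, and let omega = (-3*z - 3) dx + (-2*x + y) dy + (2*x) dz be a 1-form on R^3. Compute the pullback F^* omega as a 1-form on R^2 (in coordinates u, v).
F^* omega = (18*u^3 - 11*u^2*v + 36*u*v - 3*v) du + (-3*u^3 + 18*u^2 - 12*u*v - 3*u + 36*v) dv

Using F^*(f dg) = (f ∘ F) d(g ∘ F), substitute each coordinate x_i by F_i(u, v) in f_i, and replace dx_i by d F_i = (∂F_i/∂u) du + (∂F_i/∂v) dv.
  For the x component: f_1(F) = -3*u^2 - 3; d F_1 = (v) du + (u) dv
  For the y component: f_2(F) = 3*u^2 - 2*u*v + 6*v; d F_2 = (6*u) du + (6) dv
  For the z component: f_3(F) = 2*u*v; d F_3 = (2*u) du + (0) dv
Combining and collecting du, dv coefficients:
  coeff of du: 18*u^3 - 11*u^2*v + 36*u*v - 3*v
  coeff of dv: -3*u^3 + 18*u^2 - 12*u*v - 3*u + 36*v
F^* omega = (18*u^3 - 11*u^2*v + 36*u*v - 3*v) du + (-3*u^3 + 18*u^2 - 12*u*v - 3*u + 36*v) dv.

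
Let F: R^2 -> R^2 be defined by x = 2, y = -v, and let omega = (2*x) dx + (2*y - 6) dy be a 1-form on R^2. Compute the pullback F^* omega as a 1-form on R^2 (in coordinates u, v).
F^* omega = (2*v + 6) dv

Using F^*(f dg) = (f ∘ F) d(g ∘ F), substitute each coordinate x_i by F_i(u, v) in f_i, and replace dx_i by d F_i = (∂F_i/∂u) du + (∂F_i/∂v) dv.
  For the x component: f_1(F) = 4; d F_1 = (0) du + (0) dv
  For the y component: f_2(F) = -2*v - 6; d F_2 = (0) du + (-1) dv
Combining and collecting du, dv coefficients:
  coeff of du: 0
  coeff of dv: 2*v + 6
F^* omega = (2*v + 6) dv.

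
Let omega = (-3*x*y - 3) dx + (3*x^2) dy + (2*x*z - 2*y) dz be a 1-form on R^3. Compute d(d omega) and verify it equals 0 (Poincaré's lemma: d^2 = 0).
d(d omega) = 0

Step 1: d omega = sum_{i<j} (∂f_j/∂x_i - ∂f_i/∂x_j) dx_i ∧ dx_j:
  coeff of dx ∧ dy: 9*x
  coeff of dx ∧ dz: 2*z
  coeff of dy ∧ dz: -2
Step 2: Apply d again to each 2-form coefficient. The only possible 3-form in R^3 is dx ∧ dy ∧ dz, with coefficient
  ∂(coeff of dy∧dz)/∂x - ∂(coeff of dx∧dz)/∂y + ∂(coeff of dx∧dy)/∂z
  = ∂/∂x (-2) - ∂/∂y (2*z) + ∂/∂z (9*x).
Each of these terms simplifies to sums of mixed partials that cancel in pairs. The result is 0 (by equality of mixed partials for smooth functions — Schwarz / Clairaut).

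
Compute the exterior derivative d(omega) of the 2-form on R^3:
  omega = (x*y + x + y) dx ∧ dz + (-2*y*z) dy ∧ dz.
d(omega) = (-x - 1) dx ∧ dy ∧ dz

For a 2-form omega = sum_{i<j} g_{ij} dx_i ∧ dx_j, the exterior derivative is
  d(omega) = sum_{i<j} d(g_{ij}) ∧ dx_i ∧ dx_j = sum_{i<j, k} (∂g_{ij}/∂x_k) dx_k ∧ dx_i ∧ dx_j.
Expand each term, using dx_k ∧ dx_i ∧ dx_j = sgn(permutation) dx_{(a)} ∧ dx_{(b)} ∧ dx_{(c)} with (a < b < c) sorted:
  d(x*y + x + y) includes (∂/∂y)(x*y + x + y) dy = (x + 1) dy, which multiplied by dx ∧ dz gives (-x - 1) dx ∧ dy ∧ dz
Collecting like 3-forms: d(omega) = (-x - 1) dx ∧ dy ∧ dz.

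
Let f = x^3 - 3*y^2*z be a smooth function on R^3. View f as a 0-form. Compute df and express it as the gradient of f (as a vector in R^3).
df = (3*x^2) dx + (-6*y*z) dy + (-3*y^2) dz; grad f = (3*x^2, -6*y*z, -3*y^2)

For a 0-form f, d f = (∂f/∂x) dx + (∂f/∂y) dy + (∂f/∂z) dz. The components of the vector representation are exactly the entries of grad f in Cartesian coordinates:
  ∂f/∂x = 3*x^2
  ∂f/∂y = -6*y*z
  ∂f/∂z = -3*y^2.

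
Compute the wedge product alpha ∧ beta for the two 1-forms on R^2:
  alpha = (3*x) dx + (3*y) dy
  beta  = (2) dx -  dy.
alpha ∧ beta = (-3*x - 6*y) dx ∧ dy

Distribute the wedge, using dx_i ∧ dx_j = -dx_j ∧ dx_i and dx_i ∧ dx_i = 0. For each pair (i, j) with i < j, the coefficient of dx_i ∧ dx_j in alpha ∧ beta is (alpha_i * beta_j - alpha_j * beta_i). Collecting: alpha ∧ beta = (-3*x - 6*y) dx ∧ dy.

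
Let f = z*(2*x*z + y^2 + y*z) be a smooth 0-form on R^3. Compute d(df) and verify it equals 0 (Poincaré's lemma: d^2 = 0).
d(df) = 0

Step 1: df = sum_i (∂f/∂x_i) dx_i = (2*z^2) dx + (z*(2*y + z)) dy + (4*x*z + y^2 + 2*y*z) dz.
Step 2: Apply d again. Using the 1-form formula, the coefficient of dx ∧ dy in d(df) is ∂^2 f/∂x ∂y - ∂^2 f/∂y ∂x = (0) - (0) = 0 (equality of mixed partials for smooth f).
Similarly for dx ∧ dz and dy ∧ dz — all coefficients vanish. So d(df) = 0.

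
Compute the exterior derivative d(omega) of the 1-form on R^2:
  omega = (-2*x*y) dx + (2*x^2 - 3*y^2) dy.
d(omega) = (6*x) dx ∧ dy

For a 1-form omega = sum_i f_i dx_i, the exterior derivative is
  d(omega) = sum_{i < j} (∂f_j/∂x_i - ∂f_i/∂x_j) dx_i ∧ dx_j.
  coefficient of dx ∧ dy: ∂f_2/∂x - ∂f_1/∂y = ∂(2*x^2 - 3*y^2)/∂x - ∂(-2*x*y)/∂y = 6*x
Assembling: d(omega) = (6*x) dx ∧ dy.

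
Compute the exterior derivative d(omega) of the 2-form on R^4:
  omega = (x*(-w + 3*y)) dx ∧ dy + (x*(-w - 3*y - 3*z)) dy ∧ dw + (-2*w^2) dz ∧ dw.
d(omega) = (-w - x - 3*y - 3*z) dx ∧ dy ∧ dw + (3*x) dy ∧ dz ∧ dw

For a 2-form omega = sum_{i<j} g_{ij} dx_i ∧ dx_j, the exterior derivative is
  d(omega) = sum_{i<j} d(g_{ij}) ∧ dx_i ∧ dx_j = sum_{i<j, k} (∂g_{ij}/∂x_k) dx_k ∧ dx_i ∧ dx_j.
Expand each term, using dx_k ∧ dx_i ∧ dx_j = sgn(permutation) dx_{(a)} ∧ dx_{(b)} ∧ dx_{(c)} with (a < b < c) sorted:
  d(x*(-w + 3*y)) includes (∂/∂w)(x*(-w + 3*y)) dw = (-x) dw, which multiplied by dx ∧ dy gives (-x) dx ∧ dy ∧ dw
  d(x*(-w - 3*y - 3*z)) includes (∂/∂x)(x*(-w - 3*y - 3*z)) dx = (-w - 3*y - 3*z) dx, which multiplied by dy ∧ dw gives (-w - 3*y - 3*z) dx ∧ dy ∧ dw
  d(x*(-w - 3*y - 3*z)) includes (∂/∂z)(x*(-w - 3*y - 3*z)) dz = (-3*x) dz, which multiplied by dy ∧ dw gives (3*x) dy ∧ dz ∧ dw
Collecting like 3-forms: d(omega) = (-w - x - 3*y - 3*z) dx ∧ dy ∧ dw + (3*x) dy ∧ dz ∧ dw.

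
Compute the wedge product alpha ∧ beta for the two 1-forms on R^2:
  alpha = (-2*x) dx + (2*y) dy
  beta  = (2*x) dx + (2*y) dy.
alpha ∧ beta = (-8*x*y) dx ∧ dy

Distribute the wedge, using dx_i ∧ dx_j = -dx_j ∧ dx_i and dx_i ∧ dx_i = 0. For each pair (i, j) with i < j, the coefficient of dx_i ∧ dx_j in alpha ∧ beta is (alpha_i * beta_j - alpha_j * beta_i). Collecting: alpha ∧ beta = (-8*x*y) dx ∧ dy.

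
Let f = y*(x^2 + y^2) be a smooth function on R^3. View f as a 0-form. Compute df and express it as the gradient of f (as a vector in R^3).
df = (2*x*y) dx + (x^2 + 3*y^2) dy + (0) dz; grad f = (2*x*y, x^2 + 3*y^2, 0)

For a 0-form f, d f = (∂f/∂x) dx + (∂f/∂y) dy + (∂f/∂z) dz. The components of the vector representation are exactly the entries of grad f in Cartesian coordinates:
  ∂f/∂x = 2*x*y
  ∂f/∂y = x^2 + 3*y^2
  ∂f/∂z = 0.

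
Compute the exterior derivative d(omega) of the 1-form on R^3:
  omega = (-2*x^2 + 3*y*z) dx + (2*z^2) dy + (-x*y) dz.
d(omega) = (-3*z) dx ∧ dy + (-4*y) dx ∧ dz + (-x - 4*z) dy ∧ dz

For a 1-form omega = sum_i f_i dx_i, the exterior derivative is
  d(omega) = sum_{i < j} (∂f_j/∂x_i - ∂f_i/∂x_j) dx_i ∧ dx_j.
  coefficient of dx ∧ dy: ∂f_2/∂x - ∂f_1/∂y = ∂(2*z^2)/∂x - ∂(-2*x^2 + 3*y*z)/∂y = -3*z
  coefficient of dx ∧ dz: ∂f_3/∂x - ∂f_1/∂z = ∂(-x*y)/∂x - ∂(-2*x^2 + 3*y*z)/∂z = -4*y
  coefficient of dy ∧ dz: ∂f_3/∂y - ∂f_2/∂z = ∂(-x*y)/∂y - ∂(2*z^2)/∂z = -x - 4*z
Assembling: d(omega) = (-3*z) dx ∧ dy + (-4*y) dx ∧ dz + (-x - 4*z) dy ∧ dz.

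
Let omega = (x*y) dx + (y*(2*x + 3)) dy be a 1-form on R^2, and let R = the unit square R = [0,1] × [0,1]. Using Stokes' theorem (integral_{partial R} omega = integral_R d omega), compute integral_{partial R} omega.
integral_(partial R) omega = 1/2

Stokes: integral_partial_R omega = integral_R d omega with d omega = (∂Q/∂x - ∂P/∂y) dx ∧ dy.
  ∂Q/∂x = 2*y
  ∂P/∂y = x
  integrand = ∂Q/∂x - ∂P/∂y = -x + 2*y.
Integrating over R: integral_0^1 integral_0^1 (-x + 2*y) dx dy = 1/2.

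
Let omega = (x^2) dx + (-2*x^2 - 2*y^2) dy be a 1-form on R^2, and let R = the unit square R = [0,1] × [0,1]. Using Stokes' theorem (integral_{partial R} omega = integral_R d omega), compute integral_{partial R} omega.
integral_(partial R) omega = -2

Stokes: integral_partial_R omega = integral_R d omega with d omega = (∂Q/∂x - ∂P/∂y) dx ∧ dy.
  ∂Q/∂x = -4*x
  ∂P/∂y = 0
  integrand = ∂Q/∂x - ∂P/∂y = -4*x.
Integrating over R: integral_0^1 integral_0^1 (-4*x) dx dy = -2.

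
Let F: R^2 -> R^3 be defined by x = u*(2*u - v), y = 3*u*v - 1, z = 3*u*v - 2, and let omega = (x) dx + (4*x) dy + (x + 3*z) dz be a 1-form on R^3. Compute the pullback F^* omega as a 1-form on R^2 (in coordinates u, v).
F^* omega = (8*u^3 + 24*u^2*v + 13*u*v^2 - 18*v) du + (u*(28*u^2 + 13*u*v - 18)) dv

Using F^*(f dg) = (f ∘ F) d(g ∘ F), substitute each coordinate x_i by F_i(u, v) in f_i, and replace dx_i by d F_i = (∂F_i/∂u) du + (∂F_i/∂v) dv.
  For the x component: f_1(F) = u*(2*u - v); d F_1 = (4*u - v) du + (-u) dv
  For the y component: f_2(F) = 4*u*(2*u - v); d F_2 = (3*v) du + (3*u) dv
  For the z component: f_3(F) = 2*u^2 + 8*u*v - 6; d F_3 = (3*v) du + (3*u) dv
Combining and collecting du, dv coefficients:
  coeff of du: 8*u^3 + 24*u^2*v + 13*u*v^2 - 18*v
  coeff of dv: u*(28*u^2 + 13*u*v - 18)
F^* omega = (8*u^3 + 24*u^2*v + 13*u*v^2 - 18*v) du + (u*(28*u^2 + 13*u*v - 18)) dv.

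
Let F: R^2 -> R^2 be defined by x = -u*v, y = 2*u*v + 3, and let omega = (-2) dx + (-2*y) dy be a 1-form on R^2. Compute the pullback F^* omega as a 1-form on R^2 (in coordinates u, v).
F^* omega = (2*v*(-4*u*v - 5)) du + (2*u*(-4*u*v - 5)) dv

Using F^*(f dg) = (f ∘ F) d(g ∘ F), substitute each coordinate x_i by F_i(u, v) in f_i, and replace dx_i by d F_i = (∂F_i/∂u) du + (∂F_i/∂v) dv.
  For the x component: f_1(F) = -2; d F_1 = (-v) du + (-u) dv
  For the y component: f_2(F) = -4*u*v - 6; d F_2 = (2*v) du + (2*u) dv
Combining and collecting du, dv coefficients:
  coeff of du: 2*v*(-4*u*v - 5)
  coeff of dv: 2*u*(-4*u*v - 5)
F^* omega = (2*v*(-4*u*v - 5)) du + (2*u*(-4*u*v - 5)) dv.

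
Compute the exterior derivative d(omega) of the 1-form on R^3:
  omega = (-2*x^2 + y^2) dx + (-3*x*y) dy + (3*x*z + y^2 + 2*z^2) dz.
d(omega) = (-5*y) dx ∧ dy + (3*z) dx ∧ dz + (2*y) dy ∧ dz

For a 1-form omega = sum_i f_i dx_i, the exterior derivative is
  d(omega) = sum_{i < j} (∂f_j/∂x_i - ∂f_i/∂x_j) dx_i ∧ dx_j.
  coefficient of dx ∧ dy: ∂f_2/∂x - ∂f_1/∂y = ∂(-3*x*y)/∂x - ∂(-2*x^2 + y^2)/∂y = -5*y
  coefficient of dx ∧ dz: ∂f_3/∂x - ∂f_1/∂z = ∂(3*x*z + y^2 + 2*z^2)/∂x - ∂(-2*x^2 + y^2)/∂z = 3*z
  coefficient of dy ∧ dz: ∂f_3/∂y - ∂f_2/∂z = ∂(3*x*z + y^2 + 2*z^2)/∂y - ∂(-3*x*y)/∂z = 2*y
Assembling: d(omega) = (-5*y) dx ∧ dy + (3*z) dx ∧ dz + (2*y) dy ∧ dz.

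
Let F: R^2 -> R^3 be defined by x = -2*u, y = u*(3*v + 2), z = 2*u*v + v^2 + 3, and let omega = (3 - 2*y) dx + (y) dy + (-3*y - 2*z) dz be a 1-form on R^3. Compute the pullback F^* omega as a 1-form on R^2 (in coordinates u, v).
F^* omega = (-17*u*v^2 + 12*u*v + 12*u - 4*v^3 - 12*v - 6) du + (-17*u^2*v - 6*u^2 - 30*u*v^2 - 12*u*v - 12*u - 4*v^3 - 12*v) dv

Using F^*(f dg) = (f ∘ F) d(g ∘ F), substitute each coordinate x_i by F_i(u, v) in f_i, and replace dx_i by d F_i = (∂F_i/∂u) du + (∂F_i/∂v) dv.
  For the x component: f_1(F) = -6*u*v - 4*u + 3; d F_1 = (-2) du + (0) dv
  For the y component: f_2(F) = u*(3*v + 2); d F_2 = (3*v + 2) du + (3*u) dv
  For the z component: f_3(F) = -13*u*v - 6*u - 2*v^2 - 6; d F_3 = (2*v) du + (2*u + 2*v) dv
Combining and collecting du, dv coefficients:
  coeff of du: -17*u*v^2 + 12*u*v + 12*u - 4*v^3 - 12*v - 6
  coeff of dv: -17*u^2*v - 6*u^2 - 30*u*v^2 - 12*u*v - 12*u - 4*v^3 - 12*v
F^* omega = (-17*u*v^2 + 12*u*v + 12*u - 4*v^3 - 12*v - 6) du + (-17*u^2*v - 6*u^2 - 30*u*v^2 - 12*u*v - 12*u - 4*v^3 - 12*v) dv.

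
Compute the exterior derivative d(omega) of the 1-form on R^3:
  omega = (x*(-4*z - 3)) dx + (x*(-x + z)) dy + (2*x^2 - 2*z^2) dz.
d(omega) = (-2*x + z) dx ∧ dy + (8*x) dx ∧ dz + (-x) dy ∧ dz

For a 1-form omega = sum_i f_i dx_i, the exterior derivative is
  d(omega) = sum_{i < j} (∂f_j/∂x_i - ∂f_i/∂x_j) dx_i ∧ dx_j.
  coefficient of dx ∧ dy: ∂f_2/∂x - ∂f_1/∂y = ∂(x*(-x + z))/∂x - ∂(x*(-4*z - 3))/∂y = -2*x + z
  coefficient of dx ∧ dz: ∂f_3/∂x - ∂f_1/∂z = ∂(2*x^2 - 2*z^2)/∂x - ∂(x*(-4*z - 3))/∂z = 8*x
  coefficient of dy ∧ dz: ∂f_3/∂y - ∂f_2/∂z = ∂(2*x^2 - 2*z^2)/∂y - ∂(x*(-x + z))/∂z = -x
Assembling: d(omega) = (-2*x + z) dx ∧ dy + (8*x) dx ∧ dz + (-x) dy ∧ dz.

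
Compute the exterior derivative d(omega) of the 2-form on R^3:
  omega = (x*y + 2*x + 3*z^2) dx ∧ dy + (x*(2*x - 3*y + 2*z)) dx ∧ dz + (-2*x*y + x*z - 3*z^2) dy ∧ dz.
d(omega) = (3*x - 2*y + 7*z) dx ∧ dy ∧ dz

For a 2-form omega = sum_{i<j} g_{ij} dx_i ∧ dx_j, the exterior derivative is
  d(omega) = sum_{i<j} d(g_{ij}) ∧ dx_i ∧ dx_j = sum_{i<j, k} (∂g_{ij}/∂x_k) dx_k ∧ dx_i ∧ dx_j.
Expand each term, using dx_k ∧ dx_i ∧ dx_j = sgn(permutation) dx_{(a)} ∧ dx_{(b)} ∧ dx_{(c)} with (a < b < c) sorted:
  d(x*y + 2*x + 3*z^2) includes (∂/∂z)(x*y + 2*x + 3*z^2) dz = (6*z) dz, which multiplied by dx ∧ dy gives (6*z) dx ∧ dy ∧ dz
  d(x*(2*x - 3*y + 2*z)) includes (∂/∂y)(x*(2*x - 3*y + 2*z)) dy = (-3*x) dy, which multiplied by dx ∧ dz gives (3*x) dx ∧ dy ∧ dz
  d(-2*x*y + x*z - 3*z^2) includes (∂/∂x)(-2*x*y + x*z - 3*z^2) dx = (-2*y + z) dx, which multiplied by dy ∧ dz gives (-2*y + z) dx ∧ dy ∧ dz
Collecting like 3-forms: d(omega) = (3*x - 2*y + 7*z) dx ∧ dy ∧ dz.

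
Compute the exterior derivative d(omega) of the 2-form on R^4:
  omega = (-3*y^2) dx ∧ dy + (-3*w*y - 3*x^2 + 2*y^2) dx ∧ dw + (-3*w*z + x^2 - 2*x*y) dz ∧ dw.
d(omega) = (3*w - 4*y) dx ∧ dy ∧ dw + (2*x - 2*y) dx ∧ dz ∧ dw + (-2*x) dy ∧ dz ∧ dw

For a 2-form omega = sum_{i<j} g_{ij} dx_i ∧ dx_j, the exterior derivative is
  d(omega) = sum_{i<j} d(g_{ij}) ∧ dx_i ∧ dx_j = sum_{i<j, k} (∂g_{ij}/∂x_k) dx_k ∧ dx_i ∧ dx_j.
Expand each term, using dx_k ∧ dx_i ∧ dx_j = sgn(permutation) dx_{(a)} ∧ dx_{(b)} ∧ dx_{(c)} with (a < b < c) sorted:
  d(-3*w*y - 3*x^2 + 2*y^2) includes (∂/∂y)(-3*w*y - 3*x^2 + 2*y^2) dy = (-3*w + 4*y) dy, which multiplied by dx ∧ dw gives (3*w - 4*y) dx ∧ dy ∧ dw
  d(-3*w*z + x^2 - 2*x*y) includes (∂/∂x)(-3*w*z + x^2 - 2*x*y) dx = (2*x - 2*y) dx, which multiplied by dz ∧ dw gives (2*x - 2*y) dx ∧ dz ∧ dw
  d(-3*w*z + x^2 - 2*x*y) includes (∂/∂y)(-3*w*z + x^2 - 2*x*y) dy = (-2*x) dy, which multiplied by dz ∧ dw gives (-2*x) dy ∧ dz ∧ dw
Collecting like 3-forms: d(omega) = (3*w - 4*y) dx ∧ dy ∧ dw + (2*x - 2*y) dx ∧ dz ∧ dw + (-2*x) dy ∧ dz ∧ dw.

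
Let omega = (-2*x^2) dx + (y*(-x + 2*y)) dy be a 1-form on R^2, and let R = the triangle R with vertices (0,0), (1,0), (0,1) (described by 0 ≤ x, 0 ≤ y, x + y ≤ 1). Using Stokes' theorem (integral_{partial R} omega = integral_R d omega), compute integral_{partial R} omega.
integral_(partial R) omega = -1/6

Stokes: integral_partial_R omega = integral_R d omega with d omega = (∂Q/∂x - ∂P/∂y) dx ∧ dy.
  ∂Q/∂x = -y
  ∂P/∂y = 0
  integrand = ∂Q/∂x - ∂P/∂y = -y.
Integrating over R: integral_0^1 integral_0^{1-x} (-y) dy dx = -1/6.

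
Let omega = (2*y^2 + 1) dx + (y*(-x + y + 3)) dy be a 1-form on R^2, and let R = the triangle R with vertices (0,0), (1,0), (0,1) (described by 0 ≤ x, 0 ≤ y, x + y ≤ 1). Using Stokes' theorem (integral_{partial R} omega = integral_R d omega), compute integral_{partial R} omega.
integral_(partial R) omega = -5/6

Stokes: integral_partial_R omega = integral_R d omega with d omega = (∂Q/∂x - ∂P/∂y) dx ∧ dy.
  ∂Q/∂x = -y
  ∂P/∂y = 4*y
  integrand = ∂Q/∂x - ∂P/∂y = -5*y.
Integrating over R: integral_0^1 integral_0^{1-x} (-5*y) dy dx = -5/6.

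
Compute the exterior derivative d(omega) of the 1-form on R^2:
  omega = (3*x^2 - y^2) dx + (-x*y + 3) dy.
d(omega) = (y) dx ∧ dy

For a 1-form omega = sum_i f_i dx_i, the exterior derivative is
  d(omega) = sum_{i < j} (∂f_j/∂x_i - ∂f_i/∂x_j) dx_i ∧ dx_j.
  coefficient of dx ∧ dy: ∂f_2/∂x - ∂f_1/∂y = ∂(-x*y + 3)/∂x - ∂(3*x^2 - y^2)/∂y = y
Assembling: d(omega) = (y) dx ∧ dy.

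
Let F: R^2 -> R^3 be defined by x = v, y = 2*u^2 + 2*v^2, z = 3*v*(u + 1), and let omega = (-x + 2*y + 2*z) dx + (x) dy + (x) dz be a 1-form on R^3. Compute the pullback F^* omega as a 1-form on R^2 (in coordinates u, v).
F^* omega = (v*(4*u + 3*v)) du + (4*u^2 + 9*u*v + 8*v^2 + 8*v) dv

Using F^*(f dg) = (f ∘ F) d(g ∘ F), substitute each coordinate x_i by F_i(u, v) in f_i, and replace dx_i by d F_i = (∂F_i/∂u) du + (∂F_i/∂v) dv.
  For the x component: f_1(F) = 4*u^2 + 6*u*v + 4*v^2 + 5*v; d F_1 = (0) du + (1) dv
  For the y component: f_2(F) = v; d F_2 = (4*u) du + (4*v) dv
  For the z component: f_3(F) = v; d F_3 = (3*v) du + (3*u + 3) dv
Combining and collecting du, dv coefficients:
  coeff of du: v*(4*u + 3*v)
  coeff of dv: 4*u^2 + 9*u*v + 8*v^2 + 8*v
F^* omega = (v*(4*u + 3*v)) du + (4*u^2 + 9*u*v + 8*v^2 + 8*v) dv.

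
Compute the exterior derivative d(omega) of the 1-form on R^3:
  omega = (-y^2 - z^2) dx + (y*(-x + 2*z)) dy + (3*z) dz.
d(omega) = (y) dx ∧ dy + (2*z) dx ∧ dz + (-2*y) dy ∧ dz

For a 1-form omega = sum_i f_i dx_i, the exterior derivative is
  d(omega) = sum_{i < j} (∂f_j/∂x_i - ∂f_i/∂x_j) dx_i ∧ dx_j.
  coefficient of dx ∧ dy: ∂f_2/∂x - ∂f_1/∂y = ∂(y*(-x + 2*z))/∂x - ∂(-y^2 - z^2)/∂y = y
  coefficient of dx ∧ dz: ∂f_3/∂x - ∂f_1/∂z = ∂(3*z)/∂x - ∂(-y^2 - z^2)/∂z = 2*z
  coefficient of dy ∧ dz: ∂f_3/∂y - ∂f_2/∂z = ∂(3*z)/∂y - ∂(y*(-x + 2*z))/∂z = -2*y
Assembling: d(omega) = (y) dx ∧ dy + (2*z) dx ∧ dz + (-2*y) dy ∧ dz.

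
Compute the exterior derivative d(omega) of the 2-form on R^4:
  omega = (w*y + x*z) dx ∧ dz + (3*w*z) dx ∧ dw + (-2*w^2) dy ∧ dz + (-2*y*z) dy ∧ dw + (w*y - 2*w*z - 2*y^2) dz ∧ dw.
d(omega) = (-w) dx ∧ dy ∧ dz + (-3*w + y) dx ∧ dz ∧ dw + (-3*w - 2*y) dy ∧ dz ∧ dw

For a 2-form omega = sum_{i<j} g_{ij} dx_i ∧ dx_j, the exterior derivative is
  d(omega) = sum_{i<j} d(g_{ij}) ∧ dx_i ∧ dx_j = sum_{i<j, k} (∂g_{ij}/∂x_k) dx_k ∧ dx_i ∧ dx_j.
Expand each term, using dx_k ∧ dx_i ∧ dx_j = sgn(permutation) dx_{(a)} ∧ dx_{(b)} ∧ dx_{(c)} with (a < b < c) sorted:
  d(w*y + x*z) includes (∂/∂y)(w*y + x*z) dy = (w) dy, which multiplied by dx ∧ dz gives (-w) dx ∧ dy ∧ dz
  d(w*y + x*z) includes (∂/∂w)(w*y + x*z) dw = (y) dw, which multiplied by dx ∧ dz gives (y) dx ∧ dz ∧ dw
  d(3*w*z) includes (∂/∂z)(3*w*z) dz = (3*w) dz, which multiplied by dx ∧ dw gives (-3*w) dx ∧ dz ∧ dw
  d(-2*w^2) includes (∂/∂w)(-2*w^2) dw = (-4*w) dw, which multiplied by dy ∧ dz gives (-4*w) dy ∧ dz ∧ dw
  d(-2*y*z) includes (∂/∂z)(-2*y*z) dz = (-2*y) dz, which multiplied by dy ∧ dw gives (2*y) dy ∧ dz ∧ dw
  d(w*y - 2*w*z - 2*y^2) includes (∂/∂y)(w*y - 2*w*z - 2*y^2) dy = (w - 4*y) dy, which multiplied by dz ∧ dw gives (w - 4*y) dy ∧ dz ∧ dw
Collecting like 3-forms: d(omega) = (-w) dx ∧ dy ∧ dz + (-3*w + y) dx ∧ dz ∧ dw + (-3*w - 2*y) dy ∧ dz ∧ dw.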